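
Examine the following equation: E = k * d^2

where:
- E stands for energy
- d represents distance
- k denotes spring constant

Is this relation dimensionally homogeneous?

Yes

E (energy) has dimensions [L^2 M T^-2].
d (distance) has dimensions [L].
k (spring constant) has dimensions [M T^-2].

Left side: [L^2 M T^-2]
Right side: [L^2 M T^-2]

Both sides have the same dimensions, so the equation is dimensionally consistent.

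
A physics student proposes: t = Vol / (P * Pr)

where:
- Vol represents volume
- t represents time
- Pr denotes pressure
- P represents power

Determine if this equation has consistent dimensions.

No

Vol (volume) has dimensions [L^3].
t (time) has dimensions [T].
Pr (pressure) has dimensions [L^-1 M T^-2].
P (power) has dimensions [L^2 M T^-3].

Left side: [T]
Right side: [L^2 M^-2 T^5]

The two sides have different dimensions, so the equation is NOT dimensionally consistent.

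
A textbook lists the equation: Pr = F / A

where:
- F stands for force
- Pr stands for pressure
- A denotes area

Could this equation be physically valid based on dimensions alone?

Yes

F (force) has dimensions [L M T^-2].
Pr (pressure) has dimensions [L^-1 M T^-2].
A (area) has dimensions [L^2].

Left side: [L^-1 M T^-2]
Right side: [L^-1 M T^-2]

Both sides have the same dimensions, so the equation is dimensionally consistent.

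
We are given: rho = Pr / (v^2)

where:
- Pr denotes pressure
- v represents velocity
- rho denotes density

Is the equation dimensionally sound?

Yes

Pr (pressure) has dimensions [L^-1 M T^-2].
v (velocity) has dimensions [L T^-1].
rho (density) has dimensions [L^-3 M].

Left side: [L^-3 M]
Right side: [L^-3 M]

Both sides have the same dimensions, so the equation is dimensionally consistent.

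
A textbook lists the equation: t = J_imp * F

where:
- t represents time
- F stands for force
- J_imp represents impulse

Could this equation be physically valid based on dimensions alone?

No

t (time) has dimensions [T].
F (force) has dimensions [L M T^-2].
J_imp (impulse) has dimensions [L M T^-1].

Left side: [T]
Right side: [L^2 M^2 T^-3]

The two sides have different dimensions, so the equation is NOT dimensionally consistent.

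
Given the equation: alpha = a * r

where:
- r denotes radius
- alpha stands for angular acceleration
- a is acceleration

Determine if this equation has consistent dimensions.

No

r (radius) has dimensions [L].
alpha (angular acceleration) has dimensions [T^-2].
a (acceleration) has dimensions [L T^-2].

Left side: [T^-2]
Right side: [L^2 T^-2]

The two sides have different dimensions, so the equation is NOT dimensionally consistent.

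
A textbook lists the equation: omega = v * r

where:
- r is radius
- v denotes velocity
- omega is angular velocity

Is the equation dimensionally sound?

No

r (radius) has dimensions [L].
v (velocity) has dimensions [L T^-1].
omega (angular velocity) has dimensions [T^-1].

Left side: [T^-1]
Right side: [L^2 T^-1]

The two sides have different dimensions, so the equation is NOT dimensionally consistent.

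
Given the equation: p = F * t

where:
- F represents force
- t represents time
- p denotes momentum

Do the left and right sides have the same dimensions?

Yes

F (force) has dimensions [L M T^-2].
t (time) has dimensions [T].
p (momentum) has dimensions [L M T^-1].

Left side: [L M T^-1]
Right side: [L M T^-1]

Both sides have the same dimensions, so the equation is dimensionally consistent.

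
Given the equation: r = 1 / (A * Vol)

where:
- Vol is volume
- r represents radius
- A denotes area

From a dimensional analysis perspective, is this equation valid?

No

Vol (volume) has dimensions [L^3].
r (radius) has dimensions [L].
A (area) has dimensions [L^2].

Left side: [L]
Right side: [L^-5]

The two sides have different dimensions, so the equation is NOT dimensionally consistent.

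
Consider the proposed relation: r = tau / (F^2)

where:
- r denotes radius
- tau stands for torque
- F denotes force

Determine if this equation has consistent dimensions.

No

r (radius) has dimensions [L].
tau (torque) has dimensions [L^2 M T^-2].
F (force) has dimensions [L M T^-2].

Left side: [L]
Right side: [M^-1 T^2]

The two sides have different dimensions, so the equation is NOT dimensionally consistent.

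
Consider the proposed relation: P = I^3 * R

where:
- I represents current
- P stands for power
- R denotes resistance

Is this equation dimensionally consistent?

No

I (current) has dimensions [I].
P (power) has dimensions [L^2 M T^-3].
R (resistance) has dimensions [I^-2 L^2 M T^-3].

Left side: [L^2 M T^-3]
Right side: [I L^2 M T^-3]

The two sides have different dimensions, so the equation is NOT dimensionally consistent.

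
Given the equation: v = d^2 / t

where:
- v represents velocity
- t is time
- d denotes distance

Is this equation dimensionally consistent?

No

v (velocity) has dimensions [L T^-1].
t (time) has dimensions [T].
d (distance) has dimensions [L].

Left side: [L T^-1]
Right side: [L^2 T^-1]

The two sides have different dimensions, so the equation is NOT dimensionally consistent.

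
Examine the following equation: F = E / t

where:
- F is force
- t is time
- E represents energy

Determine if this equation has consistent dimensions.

No

F (force) has dimensions [L M T^-2].
t (time) has dimensions [T].
E (energy) has dimensions [L^2 M T^-2].

Left side: [L M T^-2]
Right side: [L^2 M T^-3]

The two sides have different dimensions, so the equation is NOT dimensionally consistent.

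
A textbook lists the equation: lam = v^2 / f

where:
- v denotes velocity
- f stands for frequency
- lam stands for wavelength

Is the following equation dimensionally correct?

No

v (velocity) has dimensions [L T^-1].
f (frequency) has dimensions [T^-1].
lam (wavelength) has dimensions [L].

Left side: [L]
Right side: [L^2 T^-1]

The two sides have different dimensions, so the equation is NOT dimensionally consistent.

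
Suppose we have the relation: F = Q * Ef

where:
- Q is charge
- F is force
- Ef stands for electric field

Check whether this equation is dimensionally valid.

Yes

Q (charge) has dimensions [I T].
F (force) has dimensions [L M T^-2].
Ef (electric field) has dimensions [I^-1 L M T^-3].

Left side: [L M T^-2]
Right side: [L M T^-2]

Both sides have the same dimensions, so the equation is dimensionally consistent.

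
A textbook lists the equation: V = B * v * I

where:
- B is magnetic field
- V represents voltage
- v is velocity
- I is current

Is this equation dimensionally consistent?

No

B (magnetic field) has dimensions [I^-1 M T^-2].
V (voltage) has dimensions [I^-1 L^2 M T^-3].
v (velocity) has dimensions [L T^-1].
I (current) has dimensions [I].

Left side: [I^-1 L^2 M T^-3]
Right side: [L M T^-3]

The two sides have different dimensions, so the equation is NOT dimensionally consistent.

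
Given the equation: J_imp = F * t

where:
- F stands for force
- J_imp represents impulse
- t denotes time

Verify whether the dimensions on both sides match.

Yes

F (force) has dimensions [L M T^-2].
J_imp (impulse) has dimensions [L M T^-1].
t (time) has dimensions [T].

Left side: [L M T^-1]
Right side: [L M T^-1]

Both sides have the same dimensions, so the equation is dimensionally consistent.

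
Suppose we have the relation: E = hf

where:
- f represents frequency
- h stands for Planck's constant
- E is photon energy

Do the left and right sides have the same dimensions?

Yes

f (frequency) has dimensions [T^-1].
h (Planck's constant) has dimensions [L^2 M T^-1].
E (photon energy) has dimensions [L^2 M T^-2].

Left side: [L^2 M T^-2]
Right side: [L^2 M T^-2]

Both sides have the same dimensions, so the equation is dimensionally consistent.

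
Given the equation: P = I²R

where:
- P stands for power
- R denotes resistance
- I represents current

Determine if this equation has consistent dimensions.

Yes

P (power) has dimensions [L^2 M T^-3].
R (resistance) has dimensions [I^-2 L^2 M T^-3].
I (current) has dimensions [I].

Left side: [L^2 M T^-3]
Right side: [L^2 M T^-3]

Both sides have the same dimensions, so the equation is dimensionally consistent.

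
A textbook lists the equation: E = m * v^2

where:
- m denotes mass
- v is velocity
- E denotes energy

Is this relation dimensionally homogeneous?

Yes

m (mass) has dimensions [M].
v (velocity) has dimensions [L T^-1].
E (energy) has dimensions [L^2 M T^-2].

Left side: [L^2 M T^-2]
Right side: [L^2 M T^-2]

Both sides have the same dimensions, so the equation is dimensionally consistent.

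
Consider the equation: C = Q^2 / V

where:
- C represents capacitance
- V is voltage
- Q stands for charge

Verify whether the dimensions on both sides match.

No

C (capacitance) has dimensions [I^2 L^-2 M^-1 T^4].
V (voltage) has dimensions [I^-1 L^2 M T^-3].
Q (charge) has dimensions [I T].

Left side: [I^2 L^-2 M^-1 T^4]
Right side: [I^3 L^-2 M^-1 T^5]

The two sides have different dimensions, so the equation is NOT dimensionally consistent.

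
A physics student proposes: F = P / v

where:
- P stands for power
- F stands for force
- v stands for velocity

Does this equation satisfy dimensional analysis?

Yes

P (power) has dimensions [L^2 M T^-3].
F (force) has dimensions [L M T^-2].
v (velocity) has dimensions [L T^-1].

Left side: [L M T^-2]
Right side: [L M T^-2]

Both sides have the same dimensions, so the equation is dimensionally consistent.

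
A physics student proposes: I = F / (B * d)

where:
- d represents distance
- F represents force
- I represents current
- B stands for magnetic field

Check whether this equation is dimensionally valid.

Yes

d (distance) has dimensions [L].
F (force) has dimensions [L M T^-2].
I (current) has dimensions [I].
B (magnetic field) has dimensions [I^-1 M T^-2].

Left side: [I]
Right side: [I]

Both sides have the same dimensions, so the equation is dimensionally consistent.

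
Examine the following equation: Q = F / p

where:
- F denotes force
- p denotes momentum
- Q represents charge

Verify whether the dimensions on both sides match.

No

F (force) has dimensions [L M T^-2].
p (momentum) has dimensions [L M T^-1].
Q (charge) has dimensions [I T].

Left side: [I T]
Right side: [T^-1]

The two sides have different dimensions, so the equation is NOT dimensionally consistent.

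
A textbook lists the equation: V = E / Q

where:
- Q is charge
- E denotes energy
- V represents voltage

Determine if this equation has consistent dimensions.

Yes

Q (charge) has dimensions [I T].
E (energy) has dimensions [L^2 M T^-2].
V (voltage) has dimensions [I^-1 L^2 M T^-3].

Left side: [I^-1 L^2 M T^-3]
Right side: [I^-1 L^2 M T^-3]

Both sides have the same dimensions, so the equation is dimensionally consistent.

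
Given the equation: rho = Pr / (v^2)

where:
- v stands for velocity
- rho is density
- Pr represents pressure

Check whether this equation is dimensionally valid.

Yes

v (velocity) has dimensions [L T^-1].
rho (density) has dimensions [L^-3 M].
Pr (pressure) has dimensions [L^-1 M T^-2].

Left side: [L^-3 M]
Right side: [L^-3 M]

Both sides have the same dimensions, so the equation is dimensionally consistent.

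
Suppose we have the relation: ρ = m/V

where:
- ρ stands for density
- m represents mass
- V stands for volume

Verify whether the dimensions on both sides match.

Yes

ρ (density) has dimensions [L^-3 M].
m (mass) has dimensions [M].
V (volume) has dimensions [L^3].

Left side: [L^-3 M]
Right side: [L^-3 M]

Both sides have the same dimensions, so the equation is dimensionally consistent.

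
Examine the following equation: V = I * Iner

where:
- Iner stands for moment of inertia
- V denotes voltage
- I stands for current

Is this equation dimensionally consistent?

No

Iner (moment of inertia) has dimensions [L^2 M].
V (voltage) has dimensions [I^-1 L^2 M T^-3].
I (current) has dimensions [I].

Left side: [I^-1 L^2 M T^-3]
Right side: [I L^2 M]

The two sides have different dimensions, so the equation is NOT dimensionally consistent.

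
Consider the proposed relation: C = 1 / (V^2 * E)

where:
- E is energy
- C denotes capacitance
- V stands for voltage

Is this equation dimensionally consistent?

No

E (energy) has dimensions [L^2 M T^-2].
C (capacitance) has dimensions [I^2 L^-2 M^-1 T^4].
V (voltage) has dimensions [I^-1 L^2 M T^-3].

Left side: [I^2 L^-2 M^-1 T^4]
Right side: [I^2 L^-6 M^-3 T^8]

The two sides have different dimensions, so the equation is NOT dimensionally consistent.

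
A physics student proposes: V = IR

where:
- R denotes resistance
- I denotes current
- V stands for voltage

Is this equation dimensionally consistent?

Yes

R (resistance) has dimensions [I^-2 L^2 M T^-3].
I (current) has dimensions [I].
V (voltage) has dimensions [I^-1 L^2 M T^-3].

Left side: [I^-1 L^2 M T^-3]
Right side: [I^-1 L^2 M T^-3]

Both sides have the same dimensions, so the equation is dimensionally consistent.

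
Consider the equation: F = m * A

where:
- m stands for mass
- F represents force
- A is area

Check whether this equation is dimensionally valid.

No

m (mass) has dimensions [M].
F (force) has dimensions [L M T^-2].
A (area) has dimensions [L^2].

Left side: [L M T^-2]
Right side: [L^2 M]

The two sides have different dimensions, so the equation is NOT dimensionally consistent.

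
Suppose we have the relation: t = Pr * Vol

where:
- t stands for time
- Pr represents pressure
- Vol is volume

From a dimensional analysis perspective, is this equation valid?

No

t (time) has dimensions [T].
Pr (pressure) has dimensions [L^-1 M T^-2].
Vol (volume) has dimensions [L^3].

Left side: [T]
Right side: [L^2 M T^-2]

The two sides have different dimensions, so the equation is NOT dimensionally consistent.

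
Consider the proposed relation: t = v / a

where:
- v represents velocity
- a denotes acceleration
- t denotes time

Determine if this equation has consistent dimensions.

Yes

v (velocity) has dimensions [L T^-1].
a (acceleration) has dimensions [L T^-2].
t (time) has dimensions [T].

Left side: [T]
Right side: [T]

Both sides have the same dimensions, so the equation is dimensionally consistent.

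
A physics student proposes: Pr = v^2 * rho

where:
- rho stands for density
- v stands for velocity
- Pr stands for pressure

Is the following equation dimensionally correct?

Yes

rho (density) has dimensions [L^-3 M].
v (velocity) has dimensions [L T^-1].
Pr (pressure) has dimensions [L^-1 M T^-2].

Left side: [L^-1 M T^-2]
Right side: [L^-1 M T^-2]

Both sides have the same dimensions, so the equation is dimensionally consistent.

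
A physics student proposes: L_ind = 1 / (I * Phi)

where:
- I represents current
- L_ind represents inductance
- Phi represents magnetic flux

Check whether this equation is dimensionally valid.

No

I (current) has dimensions [I].
L_ind (inductance) has dimensions [I^-2 L^2 M T^-2].
Phi (magnetic flux) has dimensions [I^-1 L^2 M T^-2].

Left side: [I^-2 L^2 M T^-2]
Right side: [L^-2 M^-1 T^2]

The two sides have different dimensions, so the equation is NOT dimensionally consistent.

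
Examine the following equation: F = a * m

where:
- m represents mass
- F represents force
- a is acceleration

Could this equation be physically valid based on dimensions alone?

Yes

m (mass) has dimensions [M].
F (force) has dimensions [L M T^-2].
a (acceleration) has dimensions [L T^-2].

Left side: [L M T^-2]
Right side: [L M T^-2]

Both sides have the same dimensions, so the equation is dimensionally consistent.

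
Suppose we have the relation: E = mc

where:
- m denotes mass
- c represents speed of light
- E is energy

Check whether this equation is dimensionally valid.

No

m (mass) has dimensions [M].
c (speed of light) has dimensions [L T^-1].
E (energy) has dimensions [L^2 M T^-2].

Left side: [L^2 M T^-2]
Right side: [L M T^-1]

The two sides have different dimensions, so the equation is NOT dimensionally consistent.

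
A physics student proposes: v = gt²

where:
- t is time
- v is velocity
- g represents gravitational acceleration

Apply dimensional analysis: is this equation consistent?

No

t (time) has dimensions [T].
v (velocity) has dimensions [L T^-1].
g (gravitational acceleration) has dimensions [L T^-2].

Left side: [L T^-1]
Right side: [L]

The two sides have different dimensions, so the equation is NOT dimensionally consistent.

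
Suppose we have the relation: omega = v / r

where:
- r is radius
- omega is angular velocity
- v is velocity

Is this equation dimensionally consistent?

Yes

r (radius) has dimensions [L].
omega (angular velocity) has dimensions [T^-1].
v (velocity) has dimensions [L T^-1].

Left side: [T^-1]
Right side: [T^-1]

Both sides have the same dimensions, so the equation is dimensionally consistent.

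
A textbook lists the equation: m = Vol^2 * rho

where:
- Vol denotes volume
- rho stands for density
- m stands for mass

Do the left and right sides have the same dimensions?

No

Vol (volume) has dimensions [L^3].
rho (density) has dimensions [L^-3 M].
m (mass) has dimensions [M].

Left side: [M]
Right side: [L^3 M]

The two sides have different dimensions, so the equation is NOT dimensionally consistent.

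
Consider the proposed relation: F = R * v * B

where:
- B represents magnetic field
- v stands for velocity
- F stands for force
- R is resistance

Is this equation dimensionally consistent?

No

B (magnetic field) has dimensions [I^-1 M T^-2].
v (velocity) has dimensions [L T^-1].
F (force) has dimensions [L M T^-2].
R (resistance) has dimensions [I^-2 L^2 M T^-3].

Left side: [L M T^-2]
Right side: [I^-3 L^3 M^2 T^-6]

The two sides have different dimensions, so the equation is NOT dimensionally consistent.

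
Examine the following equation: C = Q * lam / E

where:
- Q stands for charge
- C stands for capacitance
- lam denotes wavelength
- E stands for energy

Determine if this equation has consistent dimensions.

No

Q (charge) has dimensions [I T].
C (capacitance) has dimensions [I^2 L^-2 M^-1 T^4].
lam (wavelength) has dimensions [L].
E (energy) has dimensions [L^2 M T^-2].

Left side: [I^2 L^-2 M^-1 T^4]
Right side: [I L^-1 M^-1 T^3]

The two sides have different dimensions, so the equation is NOT dimensionally consistent.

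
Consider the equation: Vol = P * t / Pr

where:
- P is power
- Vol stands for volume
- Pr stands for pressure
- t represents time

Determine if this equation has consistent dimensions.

Yes

P (power) has dimensions [L^2 M T^-3].
Vol (volume) has dimensions [L^3].
Pr (pressure) has dimensions [L^-1 M T^-2].
t (time) has dimensions [T].

Left side: [L^3]
Right side: [L^3]

Both sides have the same dimensions, so the equation is dimensionally consistent.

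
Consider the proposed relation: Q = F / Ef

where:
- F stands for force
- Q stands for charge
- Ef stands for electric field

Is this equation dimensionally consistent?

Yes

F (force) has dimensions [L M T^-2].
Q (charge) has dimensions [I T].
Ef (electric field) has dimensions [I^-1 L M T^-3].

Left side: [I T]
Right side: [I T]

Both sides have the same dimensions, so the equation is dimensionally consistent.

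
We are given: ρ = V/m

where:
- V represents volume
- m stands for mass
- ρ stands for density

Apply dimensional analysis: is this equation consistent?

No

V (volume) has dimensions [L^3].
m (mass) has dimensions [M].
ρ (density) has dimensions [L^-3 M].

Left side: [L^-3 M]
Right side: [L^3 M^-1]

The two sides have different dimensions, so the equation is NOT dimensionally consistent.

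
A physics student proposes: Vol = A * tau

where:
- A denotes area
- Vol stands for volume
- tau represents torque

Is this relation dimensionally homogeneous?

No

A (area) has dimensions [L^2].
Vol (volume) has dimensions [L^3].
tau (torque) has dimensions [L^2 M T^-2].

Left side: [L^3]
Right side: [L^4 M T^-2]

The two sides have different dimensions, so the equation is NOT dimensionally consistent.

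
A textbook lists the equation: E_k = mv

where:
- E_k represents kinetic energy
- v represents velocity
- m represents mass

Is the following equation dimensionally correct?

No

E_k (kinetic energy) has dimensions [L^2 M T^-2].
v (velocity) has dimensions [L T^-1].
m (mass) has dimensions [M].

Left side: [L^2 M T^-2]
Right side: [L M T^-1]

The two sides have different dimensions, so the equation is NOT dimensionally consistent.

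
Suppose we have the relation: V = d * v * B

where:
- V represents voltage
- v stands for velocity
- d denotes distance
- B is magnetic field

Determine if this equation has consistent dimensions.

Yes

V (voltage) has dimensions [I^-1 L^2 M T^-3].
v (velocity) has dimensions [L T^-1].
d (distance) has dimensions [L].
B (magnetic field) has dimensions [I^-1 M T^-2].

Left side: [I^-1 L^2 M T^-3]
Right side: [I^-1 L^2 M T^-3]

Both sides have the same dimensions, so the equation is dimensionally consistent.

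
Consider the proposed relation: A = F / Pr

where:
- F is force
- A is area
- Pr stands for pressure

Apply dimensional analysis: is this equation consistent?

Yes

F (force) has dimensions [L M T^-2].
A (area) has dimensions [L^2].
Pr (pressure) has dimensions [L^-1 M T^-2].

Left side: [L^2]
Right side: [L^2]

Both sides have the same dimensions, so the equation is dimensionally consistent.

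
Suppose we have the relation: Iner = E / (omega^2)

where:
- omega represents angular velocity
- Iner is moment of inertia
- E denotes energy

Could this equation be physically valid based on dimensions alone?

Yes

omega (angular velocity) has dimensions [T^-1].
Iner (moment of inertia) has dimensions [L^2 M].
E (energy) has dimensions [L^2 M T^-2].

Left side: [L^2 M]
Right side: [L^2 M]

Both sides have the same dimensions, so the equation is dimensionally consistent.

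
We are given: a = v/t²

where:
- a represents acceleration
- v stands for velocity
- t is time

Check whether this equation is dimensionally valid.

No

a (acceleration) has dimensions [L T^-2].
v (velocity) has dimensions [L T^-1].
t (time) has dimensions [T].

Left side: [L T^-2]
Right side: [L T^-3]

The two sides have different dimensions, so the equation is NOT dimensionally consistent.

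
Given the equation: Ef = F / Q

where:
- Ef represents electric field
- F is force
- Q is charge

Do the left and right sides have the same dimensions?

Yes

Ef (electric field) has dimensions [I^-1 L M T^-3].
F (force) has dimensions [L M T^-2].
Q (charge) has dimensions [I T].

Left side: [I^-1 L M T^-3]
Right side: [I^-1 L M T^-3]

Both sides have the same dimensions, so the equation is dimensionally consistent.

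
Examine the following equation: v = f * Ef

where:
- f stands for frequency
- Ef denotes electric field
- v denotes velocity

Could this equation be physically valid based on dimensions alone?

No

f (frequency) has dimensions [T^-1].
Ef (electric field) has dimensions [I^-1 L M T^-3].
v (velocity) has dimensions [L T^-1].

Left side: [L T^-1]
Right side: [I^-1 L M T^-4]

The two sides have different dimensions, so the equation is NOT dimensionally consistent.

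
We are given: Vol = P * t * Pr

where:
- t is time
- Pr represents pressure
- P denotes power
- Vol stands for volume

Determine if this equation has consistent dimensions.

No

t (time) has dimensions [T].
Pr (pressure) has dimensions [L^-1 M T^-2].
P (power) has dimensions [L^2 M T^-3].
Vol (volume) has dimensions [L^3].

Left side: [L^3]
Right side: [L M^2 T^-4]

The two sides have different dimensions, so the equation is NOT dimensionally consistent.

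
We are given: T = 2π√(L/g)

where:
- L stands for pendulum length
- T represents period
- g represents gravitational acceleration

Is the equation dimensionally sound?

Yes

L (pendulum length) has dimensions [L].
T (period) has dimensions [T].
g (gravitational acceleration) has dimensions [L T^-2].

Left side: [T]
Right side: [T]

Both sides have the same dimensions, so the equation is dimensionally consistent.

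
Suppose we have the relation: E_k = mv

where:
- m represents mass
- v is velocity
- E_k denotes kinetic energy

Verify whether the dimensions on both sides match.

No

m (mass) has dimensions [M].
v (velocity) has dimensions [L T^-1].
E_k (kinetic energy) has dimensions [L^2 M T^-2].

Left side: [L^2 M T^-2]
Right side: [L M T^-1]

The two sides have different dimensions, so the equation is NOT dimensionally consistent.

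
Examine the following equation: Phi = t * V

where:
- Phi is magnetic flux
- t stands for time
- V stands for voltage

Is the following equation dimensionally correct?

Yes

Phi (magnetic flux) has dimensions [I^-1 L^2 M T^-2].
t (time) has dimensions [T].
V (voltage) has dimensions [I^-1 L^2 M T^-3].

Left side: [I^-1 L^2 M T^-2]
Right side: [I^-1 L^2 M T^-2]

Both sides have the same dimensions, so the equation is dimensionally consistent.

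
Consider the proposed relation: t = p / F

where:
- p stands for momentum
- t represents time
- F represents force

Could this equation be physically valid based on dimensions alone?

Yes

p (momentum) has dimensions [L M T^-1].
t (time) has dimensions [T].
F (force) has dimensions [L M T^-2].

Left side: [T]
Right side: [T]

Both sides have the same dimensions, so the equation is dimensionally consistent.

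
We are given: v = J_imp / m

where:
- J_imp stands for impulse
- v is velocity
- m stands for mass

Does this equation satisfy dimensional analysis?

Yes

J_imp (impulse) has dimensions [L M T^-1].
v (velocity) has dimensions [L T^-1].
m (mass) has dimensions [M].

Left side: [L T^-1]
Right side: [L T^-1]

Both sides have the same dimensions, so the equation is dimensionally consistent.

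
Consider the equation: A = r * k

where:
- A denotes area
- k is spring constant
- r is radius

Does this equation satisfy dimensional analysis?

No

A (area) has dimensions [L^2].
k (spring constant) has dimensions [M T^-2].
r (radius) has dimensions [L].

Left side: [L^2]
Right side: [L M T^-2]

The two sides have different dimensions, so the equation is NOT dimensionally consistent.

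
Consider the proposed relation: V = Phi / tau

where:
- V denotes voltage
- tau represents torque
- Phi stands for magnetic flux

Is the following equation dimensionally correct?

No

V (voltage) has dimensions [I^-1 L^2 M T^-3].
tau (torque) has dimensions [L^2 M T^-2].
Phi (magnetic flux) has dimensions [I^-1 L^2 M T^-2].

Left side: [I^-1 L^2 M T^-3]
Right side: [I^-1]

The two sides have different dimensions, so the equation is NOT dimensionally consistent.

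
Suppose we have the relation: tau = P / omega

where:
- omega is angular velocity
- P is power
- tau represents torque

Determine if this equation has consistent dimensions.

Yes

omega (angular velocity) has dimensions [T^-1].
P (power) has dimensions [L^2 M T^-3].
tau (torque) has dimensions [L^2 M T^-2].

Left side: [L^2 M T^-2]
Right side: [L^2 M T^-2]

Both sides have the same dimensions, so the equation is dimensionally consistent.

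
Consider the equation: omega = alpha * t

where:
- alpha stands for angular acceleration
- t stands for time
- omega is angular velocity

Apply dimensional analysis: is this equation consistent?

Yes

alpha (angular acceleration) has dimensions [T^-2].
t (time) has dimensions [T].
omega (angular velocity) has dimensions [T^-1].

Left side: [T^-1]
Right side: [T^-1]

Both sides have the same dimensions, so the equation is dimensionally consistent.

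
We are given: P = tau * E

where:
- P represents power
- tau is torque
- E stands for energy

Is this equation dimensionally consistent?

No

P (power) has dimensions [L^2 M T^-3].
tau (torque) has dimensions [L^2 M T^-2].
E (energy) has dimensions [L^2 M T^-2].

Left side: [L^2 M T^-3]
Right side: [L^4 M^2 T^-4]

The two sides have different dimensions, so the equation is NOT dimensionally consistent.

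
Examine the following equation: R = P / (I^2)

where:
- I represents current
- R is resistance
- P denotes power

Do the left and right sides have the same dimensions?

Yes

I (current) has dimensions [I].
R (resistance) has dimensions [I^-2 L^2 M T^-3].
P (power) has dimensions [L^2 M T^-3].

Left side: [I^-2 L^2 M T^-3]
Right side: [I^-2 L^2 M T^-3]

Both sides have the same dimensions, so the equation is dimensionally consistent.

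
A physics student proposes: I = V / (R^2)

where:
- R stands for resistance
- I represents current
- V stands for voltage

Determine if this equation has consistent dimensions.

No

R (resistance) has dimensions [I^-2 L^2 M T^-3].
I (current) has dimensions [I].
V (voltage) has dimensions [I^-1 L^2 M T^-3].

Left side: [I]
Right side: [I^3 L^-2 M^-1 T^3]

The two sides have different dimensions, so the equation is NOT dimensionally consistent.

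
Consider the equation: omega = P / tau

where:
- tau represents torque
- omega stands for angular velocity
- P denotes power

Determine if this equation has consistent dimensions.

Yes

tau (torque) has dimensions [L^2 M T^-2].
omega (angular velocity) has dimensions [T^-1].
P (power) has dimensions [L^2 M T^-3].

Left side: [T^-1]
Right side: [T^-1]

Both sides have the same dimensions, so the equation is dimensionally consistent.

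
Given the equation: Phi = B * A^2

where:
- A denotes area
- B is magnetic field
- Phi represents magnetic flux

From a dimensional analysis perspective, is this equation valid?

No

A (area) has dimensions [L^2].
B (magnetic field) has dimensions [I^-1 M T^-2].
Phi (magnetic flux) has dimensions [I^-1 L^2 M T^-2].

Left side: [I^-1 L^2 M T^-2]
Right side: [I^-1 L^4 M T^-2]

The two sides have different dimensions, so the equation is NOT dimensionally consistent.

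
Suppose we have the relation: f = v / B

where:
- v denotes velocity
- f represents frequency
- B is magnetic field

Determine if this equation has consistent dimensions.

No

v (velocity) has dimensions [L T^-1].
f (frequency) has dimensions [T^-1].
B (magnetic field) has dimensions [I^-1 M T^-2].

Left side: [T^-1]
Right side: [I L M^-1 T]

The two sides have different dimensions, so the equation is NOT dimensionally consistent.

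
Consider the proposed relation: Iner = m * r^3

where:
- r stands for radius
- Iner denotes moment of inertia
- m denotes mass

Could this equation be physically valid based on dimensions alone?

No

r (radius) has dimensions [L].
Iner (moment of inertia) has dimensions [L^2 M].
m (mass) has dimensions [M].

Left side: [L^2 M]
Right side: [L^3 M]

The two sides have different dimensions, so the equation is NOT dimensionally consistent.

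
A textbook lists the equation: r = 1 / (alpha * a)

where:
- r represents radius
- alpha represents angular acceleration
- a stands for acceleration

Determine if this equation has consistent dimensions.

No

r (radius) has dimensions [L].
alpha (angular acceleration) has dimensions [T^-2].
a (acceleration) has dimensions [L T^-2].

Left side: [L]
Right side: [L^-1 T^4]

The two sides have different dimensions, so the equation is NOT dimensionally consistent.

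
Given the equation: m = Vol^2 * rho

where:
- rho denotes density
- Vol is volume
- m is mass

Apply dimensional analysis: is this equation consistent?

No

rho (density) has dimensions [L^-3 M].
Vol (volume) has dimensions [L^3].
m (mass) has dimensions [M].

Left side: [M]
Right side: [L^3 M]

The two sides have different dimensions, so the equation is NOT dimensionally consistent.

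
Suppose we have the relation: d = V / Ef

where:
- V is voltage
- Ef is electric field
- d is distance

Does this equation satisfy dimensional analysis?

Yes

V (voltage) has dimensions [I^-1 L^2 M T^-3].
Ef (electric field) has dimensions [I^-1 L M T^-3].
d (distance) has dimensions [L].

Left side: [L]
Right side: [L]

Both sides have the same dimensions, so the equation is dimensionally consistent.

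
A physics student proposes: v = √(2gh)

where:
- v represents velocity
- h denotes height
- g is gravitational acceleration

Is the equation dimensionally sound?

Yes

v (velocity) has dimensions [L T^-1].
h (height) has dimensions [L].
g (gravitational acceleration) has dimensions [L T^-2].

Left side: [L T^-1]
Right side: [L T^-1]

Both sides have the same dimensions, so the equation is dimensionally consistent.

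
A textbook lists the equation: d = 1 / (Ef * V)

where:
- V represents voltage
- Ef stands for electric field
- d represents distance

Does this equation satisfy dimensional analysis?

No

V (voltage) has dimensions [I^-1 L^2 M T^-3].
Ef (electric field) has dimensions [I^-1 L M T^-3].
d (distance) has dimensions [L].

Left side: [L]
Right side: [I^2 L^-3 M^-2 T^6]

The two sides have different dimensions, so the equation is NOT dimensionally consistent.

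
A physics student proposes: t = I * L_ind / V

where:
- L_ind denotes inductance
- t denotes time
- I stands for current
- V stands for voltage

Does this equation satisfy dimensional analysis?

Yes

L_ind (inductance) has dimensions [I^-2 L^2 M T^-2].
t (time) has dimensions [T].
I (current) has dimensions [I].
V (voltage) has dimensions [I^-1 L^2 M T^-3].

Left side: [T]
Right side: [T]

Both sides have the same dimensions, so the equation is dimensionally consistent.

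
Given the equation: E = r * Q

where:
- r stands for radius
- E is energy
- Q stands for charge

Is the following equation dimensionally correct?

No

r (radius) has dimensions [L].
E (energy) has dimensions [L^2 M T^-2].
Q (charge) has dimensions [I T].

Left side: [L^2 M T^-2]
Right side: [I L T]

The two sides have different dimensions, so the equation is NOT dimensionally consistent.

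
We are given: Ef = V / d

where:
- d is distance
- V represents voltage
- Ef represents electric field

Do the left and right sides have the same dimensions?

Yes

d (distance) has dimensions [L].
V (voltage) has dimensions [I^-1 L^2 M T^-3].
Ef (electric field) has dimensions [I^-1 L M T^-3].

Left side: [I^-1 L M T^-3]
Right side: [I^-1 L M T^-3]

Both sides have the same dimensions, so the equation is dimensionally consistent.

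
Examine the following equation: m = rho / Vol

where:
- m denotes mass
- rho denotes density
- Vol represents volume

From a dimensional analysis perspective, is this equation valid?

No

m (mass) has dimensions [M].
rho (density) has dimensions [L^-3 M].
Vol (volume) has dimensions [L^3].

Left side: [M]
Right side: [L^-6 M]

The two sides have different dimensions, so the equation is NOT dimensionally consistent.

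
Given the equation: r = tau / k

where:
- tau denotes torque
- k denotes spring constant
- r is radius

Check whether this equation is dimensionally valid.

No

tau (torque) has dimensions [L^2 M T^-2].
k (spring constant) has dimensions [M T^-2].
r (radius) has dimensions [L].

Left side: [L]
Right side: [L^2]

The two sides have different dimensions, so the equation is NOT dimensionally consistent.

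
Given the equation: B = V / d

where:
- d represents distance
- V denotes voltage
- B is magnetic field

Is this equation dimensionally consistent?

No

d (distance) has dimensions [L].
V (voltage) has dimensions [I^-1 L^2 M T^-3].
B (magnetic field) has dimensions [I^-1 M T^-2].

Left side: [I^-1 M T^-2]
Right side: [I^-1 L M T^-3]

The two sides have different dimensions, so the equation is NOT dimensionally consistent.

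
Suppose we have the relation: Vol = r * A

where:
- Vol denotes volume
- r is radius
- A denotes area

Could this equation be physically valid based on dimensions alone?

Yes

Vol (volume) has dimensions [L^3].
r (radius) has dimensions [L].
A (area) has dimensions [L^2].

Left side: [L^3]
Right side: [L^3]

Both sides have the same dimensions, so the equation is dimensionally consistent.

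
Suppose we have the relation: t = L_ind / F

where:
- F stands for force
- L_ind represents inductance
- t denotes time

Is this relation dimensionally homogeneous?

No

F (force) has dimensions [L M T^-2].
L_ind (inductance) has dimensions [I^-2 L^2 M T^-2].
t (time) has dimensions [T].

Left side: [T]
Right side: [I^-2 L]

The two sides have different dimensions, so the equation is NOT dimensionally consistent.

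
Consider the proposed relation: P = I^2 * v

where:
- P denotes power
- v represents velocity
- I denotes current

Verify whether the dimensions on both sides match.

No

P (power) has dimensions [L^2 M T^-3].
v (velocity) has dimensions [L T^-1].
I (current) has dimensions [I].

Left side: [L^2 M T^-3]
Right side: [I^2 L T^-1]

The two sides have different dimensions, so the equation is NOT dimensionally consistent.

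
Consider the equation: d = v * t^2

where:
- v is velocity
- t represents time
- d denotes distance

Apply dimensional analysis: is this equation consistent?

No

v (velocity) has dimensions [L T^-1].
t (time) has dimensions [T].
d (distance) has dimensions [L].

Left side: [L]
Right side: [L T]

The two sides have different dimensions, so the equation is NOT dimensionally consistent.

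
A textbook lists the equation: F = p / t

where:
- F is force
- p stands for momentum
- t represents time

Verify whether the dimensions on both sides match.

Yes

F (force) has dimensions [L M T^-2].
p (momentum) has dimensions [L M T^-1].
t (time) has dimensions [T].

Left side: [L M T^-2]
Right side: [L M T^-2]

Both sides have the same dimensions, so the equation is dimensionally consistent.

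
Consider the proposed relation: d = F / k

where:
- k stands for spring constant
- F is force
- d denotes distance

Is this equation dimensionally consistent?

Yes

k (spring constant) has dimensions [M T^-2].
F (force) has dimensions [L M T^-2].
d (distance) has dimensions [L].

Left side: [L]
Right side: [L]

Both sides have the same dimensions, so the equation is dimensionally consistent.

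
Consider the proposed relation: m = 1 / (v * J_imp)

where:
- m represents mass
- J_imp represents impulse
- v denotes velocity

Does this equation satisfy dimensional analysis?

No

m (mass) has dimensions [M].
J_imp (impulse) has dimensions [L M T^-1].
v (velocity) has dimensions [L T^-1].

Left side: [M]
Right side: [L^-2 M^-1 T^2]

The two sides have different dimensions, so the equation is NOT dimensionally consistent.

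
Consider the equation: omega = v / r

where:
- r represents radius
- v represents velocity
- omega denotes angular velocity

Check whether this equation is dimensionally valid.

Yes

r (radius) has dimensions [L].
v (velocity) has dimensions [L T^-1].
omega (angular velocity) has dimensions [T^-1].

Left side: [T^-1]
Right side: [T^-1]

Both sides have the same dimensions, so the equation is dimensionally consistent.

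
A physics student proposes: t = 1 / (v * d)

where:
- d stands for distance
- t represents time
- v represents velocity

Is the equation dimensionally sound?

No

d (distance) has dimensions [L].
t (time) has dimensions [T].
v (velocity) has dimensions [L T^-1].

Left side: [T]
Right side: [L^-2 T]

The two sides have different dimensions, so the equation is NOT dimensionally consistent.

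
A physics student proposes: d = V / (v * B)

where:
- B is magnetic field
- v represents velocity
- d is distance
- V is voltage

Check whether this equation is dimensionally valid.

Yes

B (magnetic field) has dimensions [I^-1 M T^-2].
v (velocity) has dimensions [L T^-1].
d (distance) has dimensions [L].
V (voltage) has dimensions [I^-1 L^2 M T^-3].

Left side: [L]
Right side: [L]

Both sides have the same dimensions, so the equation is dimensionally consistent.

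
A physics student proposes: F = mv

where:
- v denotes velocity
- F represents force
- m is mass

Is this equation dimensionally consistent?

No

v (velocity) has dimensions [L T^-1].
F (force) has dimensions [L M T^-2].
m (mass) has dimensions [M].

Left side: [L M T^-2]
Right side: [L M T^-1]

The two sides have different dimensions, so the equation is NOT dimensionally consistent.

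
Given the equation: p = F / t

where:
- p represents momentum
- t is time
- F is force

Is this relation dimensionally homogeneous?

No

p (momentum) has dimensions [L M T^-1].
t (time) has dimensions [T].
F (force) has dimensions [L M T^-2].

Left side: [L M T^-1]
Right side: [L M T^-3]

The two sides have different dimensions, so the equation is NOT dimensionally consistent.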